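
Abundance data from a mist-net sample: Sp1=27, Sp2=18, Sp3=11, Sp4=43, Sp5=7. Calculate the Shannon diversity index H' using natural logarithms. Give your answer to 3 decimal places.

Total N = 27+18+11+43+7 = 106, so the proportions are 0.25472, 0.16981, 0.10377, 0.40566, 0.06604 (working shown to 5 dp, full precision carried).
Each pᵢ ln pᵢ term: 0.25472×(-1.36760)=-0.34835, 0.16981×(-1.77307)=-0.30109, 0.10377×(-2.26554)=-0.23510, 0.40566×(-0.90224)=-0.36600, 0.06604×(-2.71753)=-0.17946.
Sum = -1.43000, so H' = 1.430.

1.430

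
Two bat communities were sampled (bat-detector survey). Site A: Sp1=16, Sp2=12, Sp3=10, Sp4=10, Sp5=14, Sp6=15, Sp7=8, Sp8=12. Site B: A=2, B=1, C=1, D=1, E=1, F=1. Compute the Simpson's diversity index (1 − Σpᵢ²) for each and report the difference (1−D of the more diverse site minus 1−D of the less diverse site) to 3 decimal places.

0.053

Site A: N=97, proportions 0.16495, 0.12371, 0.10309, 0.10309, 0.14433, 0.15464, 0.08247, 0.12371, giving 1−D = 0.86938 (working shown to 5 dp, full precision carried).
Site B: N=7, proportions 0.28571, 0.14286, 0.14286, 0.14286, 0.14286, 0.14286, giving 1−D = 0.81633.
Difference = |0.86938 − 0.81633| = 0.05305, i.e. 0.053 to 3 decimal places.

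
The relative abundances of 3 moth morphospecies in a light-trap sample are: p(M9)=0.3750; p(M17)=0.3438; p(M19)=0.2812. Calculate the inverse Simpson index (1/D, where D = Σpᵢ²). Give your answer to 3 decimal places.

D = 0.375² + 0.3438² + 0.2812² = 0.140625 + 0.118198 + 0.079073 = 0.337897 (working shown to 6 dp, full precision carried).
So 1/D = 2.95948, i.e. 2.959 to 3 decimal places.

2.959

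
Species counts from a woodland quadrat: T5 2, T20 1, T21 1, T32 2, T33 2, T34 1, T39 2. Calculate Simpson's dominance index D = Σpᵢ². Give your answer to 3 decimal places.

0.157

Total N = 2+1+1+2+2+1+2 = 11, so the proportions are 0.18182, 0.09091, 0.09091, 0.18182, 0.18182, 0.09091, 0.18182 (working shown to 5 dp, full precision carried).
D = 0.18182² + 0.09091² + 0.09091² + 0.18182² + 0.18182² + 0.09091² + 0.18182² = 0.03306 + 0.00826 + 0.00826 + 0.03306 + 0.03306 + 0.00826 + 0.03306 = 0.15702.
To 3 decimal places, D = 0.157.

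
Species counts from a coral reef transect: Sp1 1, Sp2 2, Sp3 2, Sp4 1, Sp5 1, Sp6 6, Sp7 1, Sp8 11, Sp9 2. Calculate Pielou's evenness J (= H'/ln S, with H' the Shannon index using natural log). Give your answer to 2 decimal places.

Total N = 1+2+2+1+1+6+1+11+2 = 27, so the proportions are 0.037, 0.0741, 0.0741, 0.037, 0.037, 0.2222, 0.037, 0.4074, 0.0741 (working shown to 4 dp, full precision carried).
H' = −Σ pᵢ ln pᵢ = −((-0.1221) + (-0.1928) + (-0.1928) + (-0.1221) + (-0.1221) + (-0.3342) + (-0.1221) + (-0.3658) + (-0.1928)) = 1.7667.
With S = 9 species, ln S = 2.1972, so J = 1.7667/2.1972 = 0.8041, i.e. 0.80 to 2 decimal places.

0.80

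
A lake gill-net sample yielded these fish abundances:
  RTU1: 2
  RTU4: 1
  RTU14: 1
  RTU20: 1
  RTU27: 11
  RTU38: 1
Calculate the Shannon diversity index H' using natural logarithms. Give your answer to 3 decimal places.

Total N = 2+1+1+1+11+1 = 17, so the proportions are 0.11765, 0.05882, 0.05882, 0.05882, 0.64706, 0.05882 (working shown to 5 dp, full precision carried).
Each pᵢ ln pᵢ term: 0.11765×(-2.14007)=-0.25177, 0.05882×(-2.83321)=-0.16666, 0.05882×(-2.83321)=-0.16666, 0.05882×(-2.83321)=-0.16666, 0.64706×(-0.43532)=-0.28168, 0.05882×(-2.83321)=-0.16666.
Sum = -1.20009, so H' = 1.200.

1.200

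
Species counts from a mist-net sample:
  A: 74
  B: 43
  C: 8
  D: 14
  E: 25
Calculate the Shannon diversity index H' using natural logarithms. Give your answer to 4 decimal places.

1.3542

Total N = 74+43+8+14+25 = 164, so the proportions are 0.45122, 0.262195, 0.04878, 0.085366, 0.152439 (working shown to 6 dp, full precision carried).
Each pᵢ ln pᵢ term: 0.45122×(-0.795801)=-0.359081, 0.262195×(-1.338666)=-0.350992, 0.04878×(-3.020425)=-0.147338, 0.085366×(-2.460809)=-0.210069, 0.152439×(-1.880991)=-0.286736.
Sum = -1.354216, so H' = 1.3542.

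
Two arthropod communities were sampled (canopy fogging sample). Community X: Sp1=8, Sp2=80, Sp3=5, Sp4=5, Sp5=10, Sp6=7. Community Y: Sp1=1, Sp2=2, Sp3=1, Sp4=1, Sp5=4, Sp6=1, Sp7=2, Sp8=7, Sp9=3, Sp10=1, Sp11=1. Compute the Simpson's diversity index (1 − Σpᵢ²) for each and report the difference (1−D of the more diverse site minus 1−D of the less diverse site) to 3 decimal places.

Community X: N=115, proportions 0.06957, 0.69565, 0.04348, 0.04348, 0.08696, 0.06087, giving 1−D = 0.49618 (working shown to 5 dp, full precision carried).
Community Y: N=24, proportions 0.04167, 0.08333, 0.04167, 0.04167, 0.16667, 0.04167, 0.08333, 0.29167, 0.125, 0.04167, 0.04167, giving 1−D = 0.84722.
Difference = |0.49618 − 0.84722| = 0.35104, i.e. 0.351 to 3 decimal places.

0.351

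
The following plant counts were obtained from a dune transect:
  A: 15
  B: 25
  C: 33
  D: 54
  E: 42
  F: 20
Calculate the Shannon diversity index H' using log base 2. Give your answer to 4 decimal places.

Total N = 15+25+33+54+42+20 = 189, so the proportions are 0.079365, 0.132275, 0.174603, 0.285714, 0.222222, 0.10582 (working shown to 6 dp, full precision carried).
Each pᵢ log₂ pᵢ term: 0.079365×(-3.655352)=-0.290107, 0.132275×(-2.918386)=-0.386030, 0.174603×(-2.517848)=-0.439624, 0.285714×(-1.807355)=-0.516387, 0.222222×(-2.169925)=-0.482206, 0.10582×(-3.240314)=-0.342890.
Sum = -2.457245, so H' = 2.4572.

2.4572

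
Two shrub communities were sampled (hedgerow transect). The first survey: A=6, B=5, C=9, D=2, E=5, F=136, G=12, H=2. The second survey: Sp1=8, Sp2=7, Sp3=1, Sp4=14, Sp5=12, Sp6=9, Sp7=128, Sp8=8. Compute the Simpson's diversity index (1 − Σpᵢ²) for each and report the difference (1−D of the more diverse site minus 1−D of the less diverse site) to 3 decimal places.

The first survey: N=177, proportions 0.0339, 0.02825, 0.05085, 0.0113, 0.02825, 0.76836, 0.0678, 0.0113, giving 1−D = 0.39944 (working shown to 5 dp, full precision carried).
The second survey: N=187, proportions 0.04278, 0.03743, 0.00535, 0.07487, 0.06417, 0.04813, 0.68449, 0.04278, giving 1−D = 0.51434.
Difference = |0.39944 − 0.51434| = 0.11490, i.e. 0.115 to 3 decimal places.

0.115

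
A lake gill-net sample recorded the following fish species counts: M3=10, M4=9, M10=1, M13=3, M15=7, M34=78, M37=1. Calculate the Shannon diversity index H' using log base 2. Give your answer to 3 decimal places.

1.480

Total N = 10+9+1+3+7+78+1 = 109, so the proportions are 0.09174, 0.08257, 0.00917, 0.02752, 0.06422, 0.7156, 0.00917 (working shown to 5 dp, full precision carried).
Each pᵢ log₂ pᵢ term: 0.09174×(-3.44626)=-0.31617, 0.08257×(-3.59826)=-0.29710, 0.00917×(-6.76818)=-0.06209, 0.02752×(-5.18322)=-0.14266, 0.06422×(-3.96083)=-0.25437, 0.7156×(-0.48278)=-0.34548, 0.00917×(-6.76818)=-0.06209.
Sum = -1.47996, so H' = 1.480.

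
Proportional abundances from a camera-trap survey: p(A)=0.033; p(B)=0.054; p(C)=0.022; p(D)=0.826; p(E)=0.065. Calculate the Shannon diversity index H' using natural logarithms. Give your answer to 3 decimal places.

Each pᵢ ln pᵢ term (working shown to 5 dp, full precision carried): 0.033×(-3.41125)=-0.11257, 0.054×(-2.91877)=-0.15761, 0.022×(-3.81671)=-0.08397, 0.826×(-0.19116)=-0.15790, 0.065×(-2.73337)=-0.17767.
Sum = -0.68972, so H' = 0.690.

0.690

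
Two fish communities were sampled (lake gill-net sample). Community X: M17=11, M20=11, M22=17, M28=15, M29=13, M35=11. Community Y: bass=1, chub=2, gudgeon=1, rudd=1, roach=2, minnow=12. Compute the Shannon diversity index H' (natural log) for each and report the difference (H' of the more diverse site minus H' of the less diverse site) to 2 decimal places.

Community X: N=78, proportions 0.14103, 0.14103, 0.21795, 0.19231, 0.16667, 0.14103, giving H' = 1.77645 (working shown to 5 dp, full precision carried).
Community Y: N=19, proportions 0.05263, 0.10526, 0.05263, 0.05263, 0.10526, 0.63158, giving H' = 1.22910.
Difference = |1.77645 − 1.22910| = 0.54735, i.e. 0.55 to 2 decimal places.

0.55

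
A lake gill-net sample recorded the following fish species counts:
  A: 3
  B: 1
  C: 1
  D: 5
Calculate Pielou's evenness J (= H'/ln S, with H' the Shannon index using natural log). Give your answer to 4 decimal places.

Total N = 3+1+1+5 = 10, so the proportions are 0.3, 0.1, 0.1, 0.5 (working shown to 6 dp, full precision carried).
H' = −Σ pᵢ ln pᵢ = −((-0.361192) + (-0.230259) + (-0.230259) + (-0.346574)) = 1.168282.
With S = 4 species, ln S = 1.386294, so J = 1.168282/1.386294 = 0.842738, i.e. 0.8427 to 4 decimal places.

0.8427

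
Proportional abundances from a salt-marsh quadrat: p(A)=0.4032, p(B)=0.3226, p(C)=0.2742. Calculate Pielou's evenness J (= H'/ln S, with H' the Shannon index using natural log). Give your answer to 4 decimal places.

0.9885

H' = −Σ pᵢ ln pᵢ = −((-0.366236) + (-0.364971) + (-0.354787)) = 1.085993 (working shown to 6 dp, full precision carried).
With S = 3 species, ln S = 1.098612, so J = 1.085993/1.098612 = 0.988514, i.e. 0.9885 to 4 decimal places.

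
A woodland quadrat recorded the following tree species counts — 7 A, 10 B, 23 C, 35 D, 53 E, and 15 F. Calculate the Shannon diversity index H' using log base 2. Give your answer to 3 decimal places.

Total N = 7+10+23+35+53+15 = 143, so the proportions are 0.04895, 0.06993, 0.16084, 0.24476, 0.37063, 0.1049 (working shown to 5 dp, full precision carried).
Each pᵢ log₂ pᵢ term: 0.04895×(-4.35252)=-0.21306, 0.06993×(-3.83794)=-0.26839, 0.16084×(-2.63631)=-0.42402, 0.24476×(-2.03059)=-0.49700, 0.37063×(-1.43195)=-0.53072, 0.1049×(-3.25298)=-0.34122.
Sum = -2.27441, so H' = 2.274.

2.274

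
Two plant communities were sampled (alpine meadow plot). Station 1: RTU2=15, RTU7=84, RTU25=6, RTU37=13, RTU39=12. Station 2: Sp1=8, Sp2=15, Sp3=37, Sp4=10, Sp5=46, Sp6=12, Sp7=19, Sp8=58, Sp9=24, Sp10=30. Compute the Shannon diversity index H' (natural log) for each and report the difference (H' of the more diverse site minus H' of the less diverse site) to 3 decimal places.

Station 1: N=130, proportions 0.11538, 0.64615, 0.04615, 0.1, 0.09231, giving H' = 1.12351 (working shown to 5 dp, full precision carried).
Station 2: N=259, proportions 0.03089, 0.05792, 0.14286, 0.03861, 0.17761, 0.04633, 0.07336, 0.22394, 0.09266, 0.11583, giving H' = 2.12215.
Difference = |1.12351 − 2.12215| = 0.99864, i.e. 0.999 to 3 decimal places.

0.999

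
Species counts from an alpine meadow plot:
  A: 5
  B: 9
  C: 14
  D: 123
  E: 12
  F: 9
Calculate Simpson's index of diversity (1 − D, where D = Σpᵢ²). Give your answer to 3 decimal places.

Total N = 5+9+14+123+12+9 = 172, so the proportions are 0.02907, 0.05233, 0.0814, 0.71512, 0.06977, 0.05233 (working shown to 5 dp, full precision carried).
D = 0.02907² + 0.05233² + 0.0814² + 0.71512² + 0.06977² + 0.05233² = 0.00085 + 0.00274 + 0.00663 + 0.51139 + 0.00487 + 0.00274 = 0.52920.
So 1 − D = 0.47080, i.e. 0.471 to 3 decimal places.

0.471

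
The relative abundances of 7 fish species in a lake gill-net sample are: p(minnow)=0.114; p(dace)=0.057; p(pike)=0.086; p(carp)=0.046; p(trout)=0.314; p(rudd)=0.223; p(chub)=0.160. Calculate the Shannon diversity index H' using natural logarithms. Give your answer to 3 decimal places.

1.755

Each pᵢ ln pᵢ term (working shown to 5 dp, full precision carried): 0.114×(-2.17156)=-0.24756, 0.057×(-2.86470)=-0.16329, 0.086×(-2.45341)=-0.21099, 0.046×(-3.07911)=-0.14164, 0.314×(-1.15836)=-0.36373, 0.223×(-1.50058)=-0.33463, 0.16×(-1.83258)=-0.29321.
Sum = -1.75505, so H' = 1.755.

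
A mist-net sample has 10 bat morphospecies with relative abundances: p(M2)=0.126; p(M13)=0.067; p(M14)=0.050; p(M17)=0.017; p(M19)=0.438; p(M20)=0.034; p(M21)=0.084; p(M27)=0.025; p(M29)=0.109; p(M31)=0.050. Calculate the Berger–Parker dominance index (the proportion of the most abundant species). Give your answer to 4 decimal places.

The largest proportion is 0.438, i.e. d = 0.4380 to 4 decimal places.

0.4380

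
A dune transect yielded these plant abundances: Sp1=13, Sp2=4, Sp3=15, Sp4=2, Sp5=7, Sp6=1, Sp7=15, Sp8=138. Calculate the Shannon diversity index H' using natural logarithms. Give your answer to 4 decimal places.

Total N = 13+4+15+2+7+1+15+138 = 195, so the proportions are 0.066667, 0.020513, 0.076923, 0.010256, 0.035897, 0.005128, 0.076923, 0.707692 (working shown to 6 dp, full precision carried).
Each pᵢ ln pᵢ term: 0.066667×(-2.708050)=-0.180537, 0.020513×(-3.886705)=-0.079727, 0.076923×(-2.564949)=-0.197304, 0.010256×(-4.579852)=-0.046973, 0.035897×(-3.327089)=-0.119434, 0.005128×(-5.273000)=-0.027041, 0.076923×(-2.564949)=-0.197304, 0.707692×(-0.345746)=-0.244682.
Sum = -1.093001, so H' = 1.0930.

1.0930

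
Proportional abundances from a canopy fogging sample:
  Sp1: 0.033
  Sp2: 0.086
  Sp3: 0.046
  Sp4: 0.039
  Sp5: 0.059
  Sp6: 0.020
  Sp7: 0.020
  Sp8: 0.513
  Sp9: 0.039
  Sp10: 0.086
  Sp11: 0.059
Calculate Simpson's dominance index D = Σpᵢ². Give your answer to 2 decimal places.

D = 0.033² + 0.086² + 0.046² + 0.039² + 0.059² + 0.02² + 0.02² + 0.513² + 0.039² + 0.086² + 0.059² = 0.0011 + 0.0074 + 0.0021 + 0.0015 + 0.0035 + 0.0004 + 0.0004 + 0.2632 + 0.0015 + 0.0074 + 0.0035 = 0.2920 (working shown to 4 dp, full precision carried).
To 2 decimal places, D = 0.29.

0.29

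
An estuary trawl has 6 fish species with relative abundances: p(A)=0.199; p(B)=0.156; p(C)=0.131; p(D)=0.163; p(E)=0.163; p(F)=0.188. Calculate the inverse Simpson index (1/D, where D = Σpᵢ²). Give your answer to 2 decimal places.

5.90

D = 0.199² + 0.156² + 0.131² + 0.163² + 0.163² + 0.188² = 0.039601 + 0.024336 + 0.017161 + 0.026569 + 0.026569 + 0.035344 = 0.169580 (working shown to 6 dp, full precision carried).
So 1/D = 5.8969, i.e. 5.90 to 2 decimal places.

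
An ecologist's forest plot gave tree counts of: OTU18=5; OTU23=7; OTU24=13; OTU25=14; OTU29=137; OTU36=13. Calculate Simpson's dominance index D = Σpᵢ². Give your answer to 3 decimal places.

Total N = 5+7+13+14+137+13 = 189, so the proportions are 0.02646, 0.03704, 0.06878, 0.07407, 0.72487, 0.06878 (working shown to 5 dp, full precision carried).
D = 0.02646² + 0.03704² + 0.06878² + 0.07407² + 0.72487² + 0.06878² = 0.00070 + 0.00137 + 0.00473 + 0.00549 + 0.52543 + 0.00473 = 0.54245.
To 3 decimal places, D = 0.542.

0.542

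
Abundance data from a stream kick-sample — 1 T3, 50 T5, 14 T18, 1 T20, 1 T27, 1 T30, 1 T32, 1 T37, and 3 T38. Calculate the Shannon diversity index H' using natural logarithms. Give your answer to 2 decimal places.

Total N = 1+50+14+1+1+1+1+1+3 = 73, so the proportions are 0.0137, 0.6849, 0.1918, 0.0137, 0.0137, 0.0137, 0.0137, 0.0137, 0.0411 (working shown to 4 dp, full precision carried).
Each pᵢ ln pᵢ term: 0.0137×(-4.2905)=-0.0588, 0.6849×(-0.3784)=-0.2592, 0.1918×(-1.6514)=-0.3167, 0.0137×(-4.2905)=-0.0588, 0.0137×(-4.2905)=-0.0588, 0.0137×(-4.2905)=-0.0588, 0.0137×(-4.2905)=-0.0588, 0.0137×(-4.2905)=-0.0588, 0.0411×(-3.1918)=-0.1312.
Sum = -1.0597, so H' = 1.06.

1.06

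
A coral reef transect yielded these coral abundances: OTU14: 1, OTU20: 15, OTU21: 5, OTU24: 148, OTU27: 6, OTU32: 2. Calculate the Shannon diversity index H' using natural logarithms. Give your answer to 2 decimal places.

0.65

Total N = 1+15+5+148+6+2 = 177, so the proportions are 0.0056, 0.0847, 0.0282, 0.8362, 0.0339, 0.0113 (working shown to 4 dp, full precision carried).
Each pᵢ ln pᵢ term: 0.0056×(-5.1761)=-0.0292, 0.0847×(-2.4681)=-0.2092, 0.0282×(-3.5667)=-0.1008, 0.8362×(-0.1789)=-0.1496, 0.0339×(-3.3844)=-0.1147, 0.0113×(-4.4830)=-0.0507.
Sum = -0.6542, so H' = 0.65.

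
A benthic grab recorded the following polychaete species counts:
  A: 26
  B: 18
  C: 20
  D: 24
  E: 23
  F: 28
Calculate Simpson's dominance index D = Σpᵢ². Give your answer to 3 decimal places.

0.170

Total N = 26+18+20+24+23+28 = 139, so the proportions are 0.18705, 0.1295, 0.14388, 0.17266, 0.16547, 0.20144 (working shown to 5 dp, full precision carried).
D = 0.18705² + 0.1295² + 0.14388² + 0.17266² + 0.16547² + 0.20144² = 0.03499 + 0.01677 + 0.02070 + 0.02981 + 0.02738 + 0.04058 = 0.17023.
To 3 decimal places, D = 0.170.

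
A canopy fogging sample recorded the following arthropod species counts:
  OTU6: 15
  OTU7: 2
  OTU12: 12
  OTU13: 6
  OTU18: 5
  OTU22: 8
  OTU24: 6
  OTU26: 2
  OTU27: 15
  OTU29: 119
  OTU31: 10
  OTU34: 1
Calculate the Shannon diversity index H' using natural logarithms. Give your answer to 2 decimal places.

1.56

Total N = 15+2+12+6+5+8+6+2+15+119+10+1 = 201, so the proportions are 0.0746, 0.01, 0.0597, 0.0299, 0.0249, 0.0398, 0.0299, 0.01, 0.0746, 0.592, 0.0498, 0.005 (working shown to 4 dp, full precision carried).
Each pᵢ ln pᵢ term: 0.0746×(-2.5953)=-0.1937, 0.01×(-4.6102)=-0.0459, 0.0597×(-2.8184)=-0.1683, 0.0299×(-3.5115)=-0.1048, 0.0249×(-3.6939)=-0.0919, 0.0398×(-3.2239)=-0.1283, 0.0299×(-3.5115)=-0.1048, 0.01×(-4.6102)=-0.0459, 0.0746×(-2.5953)=-0.1937, 0.592×(-0.5242)=-0.3103, 0.0498×(-3.0007)=-0.1493, 0.005×(-5.3033)=-0.0264.
Sum = -1.5632, so H' = 1.56.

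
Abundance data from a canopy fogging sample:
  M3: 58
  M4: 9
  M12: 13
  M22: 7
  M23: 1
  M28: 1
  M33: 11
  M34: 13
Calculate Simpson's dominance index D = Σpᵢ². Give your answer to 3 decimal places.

Total N = 58+9+13+7+1+1+11+13 = 113, so the proportions are 0.51327, 0.07965, 0.11504, 0.06195, 0.00885, 0.00885, 0.09735, 0.11504 (working shown to 5 dp, full precision carried).
D = 0.51327² + 0.07965² + 0.11504² + 0.06195² + 0.00885² + 0.00885² + 0.09735² + 0.11504² = 0.26345 + 0.00634 + 0.01324 + 0.00384 + 0.00008 + 0.00008 + 0.00948 + 0.01324 = 0.30973.
To 3 decimal places, D = 0.310.

0.310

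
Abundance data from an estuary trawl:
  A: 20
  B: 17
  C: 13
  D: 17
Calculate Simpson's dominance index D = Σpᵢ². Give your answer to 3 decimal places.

Total N = 20+17+13+17 = 67, so the proportions are 0.29851, 0.25373, 0.19403, 0.25373 (working shown to 5 dp, full precision carried).
D = 0.29851² + 0.25373² + 0.19403² + 0.25373² = 0.08911 + 0.06438 + 0.03765 + 0.06438 = 0.25551.
To 3 decimal places, D = 0.256.

0.256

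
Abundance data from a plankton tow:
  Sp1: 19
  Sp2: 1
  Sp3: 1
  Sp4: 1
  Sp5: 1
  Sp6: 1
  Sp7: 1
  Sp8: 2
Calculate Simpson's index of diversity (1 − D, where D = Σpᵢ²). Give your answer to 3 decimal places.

0.491

Total N = 19+1+1+1+1+1+1+2 = 27, so the proportions are 0.7037, 0.03704, 0.03704, 0.03704, 0.03704, 0.03704, 0.03704, 0.07407 (working shown to 5 dp, full precision carried).
D = 0.7037² + 0.03704² + 0.03704² + 0.03704² + 0.03704² + 0.03704² + 0.03704² + 0.07407² = 0.49520 + 0.00137 + 0.00137 + 0.00137 + 0.00137 + 0.00137 + 0.00137 + 0.00549 = 0.50892.
So 1 − D = 0.49108, i.e. 0.491 to 3 decimal places.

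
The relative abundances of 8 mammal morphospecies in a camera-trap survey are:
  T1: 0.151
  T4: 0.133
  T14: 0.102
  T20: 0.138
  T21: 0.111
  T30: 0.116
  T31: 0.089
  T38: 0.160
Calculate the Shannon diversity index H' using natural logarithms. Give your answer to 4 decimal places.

Each pᵢ ln pᵢ term (working shown to 6 dp, full precision carried): 0.151×(-1.890475)=-0.285462, 0.133×(-2.017406)=-0.268315, 0.102×(-2.282782)=-0.232844, 0.138×(-1.980502)=-0.273309, 0.111×(-2.198225)=-0.244003, 0.116×(-2.154165)=-0.249883, 0.089×(-2.419119)=-0.215302, 0.16×(-1.832581)=-0.293213.
Sum = -2.062331, so H' = 2.0623.

2.0623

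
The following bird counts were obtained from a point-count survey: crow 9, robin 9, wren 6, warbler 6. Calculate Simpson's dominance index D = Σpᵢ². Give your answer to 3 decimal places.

0.260

Total N = 9+9+6+6 = 30, so the proportions are 0.3, 0.3, 0.2, 0.2 (working shown to 5 dp, full precision carried).
D = 0.3² + 0.3² + 0.2² + 0.2² = 0.09000 + 0.09000 + 0.04000 + 0.04000 = 0.26000.
To 3 decimal places, D = 0.260.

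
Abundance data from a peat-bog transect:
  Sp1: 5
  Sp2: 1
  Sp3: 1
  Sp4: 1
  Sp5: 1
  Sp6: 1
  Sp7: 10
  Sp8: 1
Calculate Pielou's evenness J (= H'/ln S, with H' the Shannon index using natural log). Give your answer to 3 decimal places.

Total N = 5+1+1+1+1+1+10+1 = 21, so the proportions are 0.2381, 0.04762, 0.04762, 0.04762, 0.04762, 0.04762, 0.47619, 0.04762 (working shown to 5 dp, full precision carried).
H' = −Σ pᵢ ln pᵢ = −((-0.34169) + (-0.14498) + (-0.14498) + (-0.14498) + (-0.14498) + (-0.14498) + (-0.35330) + (-0.14498)) = 1.56485.
With S = 8 species, ln S = 2.07944, so J = 1.56485/2.07944 = 0.75254, i.e. 0.753 to 3 decimal places.

0.753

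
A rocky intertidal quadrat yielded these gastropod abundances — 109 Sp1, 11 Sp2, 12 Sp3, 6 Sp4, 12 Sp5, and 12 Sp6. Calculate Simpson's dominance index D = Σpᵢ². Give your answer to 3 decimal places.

0.475

Total N = 109+11+12+6+12+12 = 162, so the proportions are 0.67284, 0.0679, 0.07407, 0.03704, 0.07407, 0.07407 (working shown to 5 dp, full precision carried).
D = 0.67284² + 0.0679² + 0.07407² + 0.03704² + 0.07407² + 0.07407² = 0.45271 + 0.00461 + 0.00549 + 0.00137 + 0.00549 + 0.00549 = 0.47516.
To 3 decimal places, D = 0.475.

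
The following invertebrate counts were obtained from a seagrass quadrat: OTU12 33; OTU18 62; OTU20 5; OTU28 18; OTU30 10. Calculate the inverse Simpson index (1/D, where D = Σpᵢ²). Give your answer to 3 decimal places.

Total N = 33+62+5+18+10 = 128, so the proportions are 0.257812, 0.484375, 0.039062, 0.140625, 0.078125 (working shown to 6 dp, full precision carried).
D = 0.257812² + 0.484375² + 0.039062² + 0.140625² + 0.078125² = 0.066467 + 0.234619 + 0.001526 + 0.019775 + 0.006104 = 0.328491.
So 1/D = 3.04422, i.e. 3.044 to 3 decimal places.

3.044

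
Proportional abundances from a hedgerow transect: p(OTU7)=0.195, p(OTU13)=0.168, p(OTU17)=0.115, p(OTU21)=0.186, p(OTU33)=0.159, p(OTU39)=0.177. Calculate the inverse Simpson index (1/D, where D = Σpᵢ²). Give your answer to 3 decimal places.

D = 0.195² + 0.168² + 0.115² + 0.186² + 0.159² + 0.177² = 0.0380250 + 0.0282240 + 0.0132250 + 0.0345960 + 0.0252810 + 0.0313290 = 0.1706800 (working shown to 7 dp, full precision carried).
So 1/D = 5.85892, i.e. 5.859 to 3 decimal places.

5.859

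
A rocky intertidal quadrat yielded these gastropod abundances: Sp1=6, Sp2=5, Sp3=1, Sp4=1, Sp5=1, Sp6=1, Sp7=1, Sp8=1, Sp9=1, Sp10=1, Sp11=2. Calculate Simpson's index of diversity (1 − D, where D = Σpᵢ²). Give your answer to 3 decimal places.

Total N = 6+5+1+1+1+1+1+1+1+1+2 = 21, so the proportions are 0.28571, 0.2381, 0.04762, 0.04762, 0.04762, 0.04762, 0.04762, 0.04762, 0.04762, 0.04762, 0.09524 (working shown to 5 dp, full precision carried).
D = 0.28571² + 0.2381² + 0.04762² + 0.04762² + 0.04762² + 0.04762² + 0.04762² + 0.04762² + 0.04762² + 0.04762² + 0.09524² = 0.08163 + 0.05669 + 0.00227 + 0.00227 + 0.00227 + 0.00227 + 0.00227 + 0.00227 + 0.00227 + 0.00227 + 0.00907 = 0.16553.
So 1 − D = 0.83447, i.e. 0.834 to 3 decimal places.

0.834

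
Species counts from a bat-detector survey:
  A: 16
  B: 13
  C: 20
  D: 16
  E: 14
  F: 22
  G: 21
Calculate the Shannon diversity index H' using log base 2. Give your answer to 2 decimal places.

Total N = 16+13+20+16+14+22+21 = 122, so the proportions are 0.1311, 0.1066, 0.1639, 0.1311, 0.1148, 0.1803, 0.1721 (working shown to 4 dp, full precision carried).
Each pᵢ log₂ pᵢ term: 0.1311×(-2.9307)=-0.3844, 0.1066×(-3.2303)=-0.3442, 0.1639×(-2.6088)=-0.4277, 0.1311×(-2.9307)=-0.3844, 0.1148×(-3.1234)=-0.3584, 0.1803×(-2.4713)=-0.4456, 0.1721×(-2.5384)=-0.4369.
Sum = -2.7816, so H' = 2.78.

2.78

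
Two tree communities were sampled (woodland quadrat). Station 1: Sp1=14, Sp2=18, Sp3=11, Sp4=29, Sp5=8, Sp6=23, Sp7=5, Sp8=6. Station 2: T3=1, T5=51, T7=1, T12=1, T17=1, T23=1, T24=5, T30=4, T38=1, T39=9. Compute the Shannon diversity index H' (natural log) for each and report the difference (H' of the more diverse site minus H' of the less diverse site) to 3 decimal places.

0.725

Station 1: N=114, proportions 0.12281, 0.15789, 0.09649, 0.25439, 0.07018, 0.20175, 0.04386, 0.05263, giving H' = 1.92434 (working shown to 5 dp, full precision carried).
Station 2: N=75, proportions 0.01333, 0.68, 0.01333, 0.01333, 0.01333, 0.01333, 0.06667, 0.05333, 0.01333, 0.12, giving H' = 1.19895.
Difference = |1.92434 − 1.19895| = 0.72539, i.e. 0.725 to 3 decimal places.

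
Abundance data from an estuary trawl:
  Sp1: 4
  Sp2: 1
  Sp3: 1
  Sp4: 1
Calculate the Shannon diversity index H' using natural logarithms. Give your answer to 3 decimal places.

1.154

Total N = 4+1+1+1 = 7, so the proportions are 0.57143, 0.14286, 0.14286, 0.14286 (working shown to 5 dp, full precision carried).
Each pᵢ ln pᵢ term: 0.57143×(-0.55962)=-0.31978, 0.14286×(-1.94591)=-0.27799, 0.14286×(-1.94591)=-0.27799, 0.14286×(-1.94591)=-0.27799.
Sum = -1.15374, so H' = 1.154.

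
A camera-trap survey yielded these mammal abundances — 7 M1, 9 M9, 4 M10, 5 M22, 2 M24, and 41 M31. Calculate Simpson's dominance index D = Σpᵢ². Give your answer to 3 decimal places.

Total N = 7+9+4+5+2+41 = 68, so the proportions are 0.10294, 0.13235, 0.05882, 0.07353, 0.02941, 0.60294 (working shown to 5 dp, full precision carried).
D = 0.10294² + 0.13235² + 0.05882² + 0.07353² + 0.02941² + 0.60294² = 0.01060 + 0.01752 + 0.00346 + 0.00541 + 0.00087 + 0.36354 = 0.40138.
To 3 decimal places, D = 0.401.

0.401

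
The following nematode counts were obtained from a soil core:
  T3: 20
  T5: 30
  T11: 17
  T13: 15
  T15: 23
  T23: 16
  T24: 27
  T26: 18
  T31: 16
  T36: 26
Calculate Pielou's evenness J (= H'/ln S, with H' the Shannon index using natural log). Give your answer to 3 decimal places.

Total N = 20+30+17+15+23+16+27+18+16+26 = 208, so the proportions are 0.09615, 0.14423, 0.08173, 0.07212, 0.11058, 0.07692, 0.12981, 0.08654, 0.07692, 0.125 (working shown to 5 dp, full precision carried).
H' = −Σ pᵢ ln pᵢ = −((-0.22517) + (-0.27928) + (-0.20468) + (-0.18963) + (-0.24350) + (-0.19730) + (-0.26503) + (-0.21177) + (-0.19730) + (-0.25993)) = 2.27360.
With S = 10 species, ln S = 2.30259, so J = 2.27360/2.30259 = 0.98741, i.e. 0.987 to 3 decimal places.

0.987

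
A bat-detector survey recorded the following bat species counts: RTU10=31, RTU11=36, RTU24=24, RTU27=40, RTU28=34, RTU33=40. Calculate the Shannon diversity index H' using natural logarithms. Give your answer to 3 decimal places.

1.778

Total N = 31+36+24+40+34+40 = 205, so the proportions are 0.15122, 0.17561, 0.11707, 0.19512, 0.16585, 0.19512 (working shown to 5 dp, full precision carried).
Each pᵢ ln pᵢ term: 0.15122×(-1.88902)=-0.28566, 0.17561×(-1.73949)=-0.30547, 0.11707×(-2.14496)=-0.25112, 0.19512×(-1.63413)=-0.31885, 0.16585×(-1.79665)=-0.29798, 0.19512×(-1.63413)=-0.31885.
Sum = -1.77794, so H' = 1.778.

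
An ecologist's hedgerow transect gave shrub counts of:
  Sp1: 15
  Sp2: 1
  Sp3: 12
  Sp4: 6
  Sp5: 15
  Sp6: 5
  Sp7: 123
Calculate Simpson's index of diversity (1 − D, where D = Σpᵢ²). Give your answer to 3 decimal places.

Total N = 15+1+12+6+15+5+123 = 177, so the proportions are 0.08475, 0.00565, 0.0678, 0.0339, 0.08475, 0.02825, 0.69492 (working shown to 5 dp, full precision carried).
D = 0.08475² + 0.00565² + 0.0678² + 0.0339² + 0.08475² + 0.02825² + 0.69492² = 0.00718 + 0.00003 + 0.00460 + 0.00115 + 0.00718 + 0.00080 + 0.48291 = 0.50385.
So 1 − D = 0.49615, i.e. 0.496 to 3 decimal places.

0.496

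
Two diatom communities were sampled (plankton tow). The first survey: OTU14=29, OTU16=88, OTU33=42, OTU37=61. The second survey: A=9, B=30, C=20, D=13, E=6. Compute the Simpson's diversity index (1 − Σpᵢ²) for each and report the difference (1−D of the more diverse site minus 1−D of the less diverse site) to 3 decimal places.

0.030

The first survey: N=220, proportions 0.13182, 0.4, 0.19091, 0.27727, giving 1−D = 0.70930 (working shown to 5 dp, full precision carried).
The second survey: N=78, proportions 0.11538, 0.38462, 0.25641, 0.16667, 0.07692, giving 1−D = 0.73932.
Difference = |0.70930 − 0.73932| = 0.03002, i.e. 0.030 to 3 decimal places.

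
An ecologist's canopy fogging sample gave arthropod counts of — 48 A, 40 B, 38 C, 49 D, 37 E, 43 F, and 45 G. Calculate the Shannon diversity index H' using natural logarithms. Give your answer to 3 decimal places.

1.941

Total N = 48+40+38+49+37+43+45 = 300, so the proportions are 0.16, 0.13333, 0.12667, 0.16333, 0.12333, 0.14333, 0.15 (working shown to 5 dp, full precision carried).
Each pᵢ ln pᵢ term: 0.16×(-1.83258)=-0.29321, 0.13333×(-2.01490)=-0.26865, 0.12667×(-2.06620)=-0.26172, 0.16333×(-1.81196)=-0.29595, 0.12333×(-2.09286)=-0.25812, 0.14333×(-1.94258)=-0.27844, 0.15×(-1.89712)=-0.28457.
Sum = -1.94066, so H' = 1.941.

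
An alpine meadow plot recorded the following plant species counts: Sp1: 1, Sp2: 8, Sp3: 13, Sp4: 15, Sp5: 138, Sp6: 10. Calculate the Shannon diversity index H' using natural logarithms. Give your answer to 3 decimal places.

Total N = 1+8+13+15+138+10 = 185, so the proportions are 0.00541, 0.04324, 0.07027, 0.08108, 0.74595, 0.05405 (working shown to 5 dp, full precision carried).
Each pᵢ ln pᵢ term: 0.00541×(-5.22036)=-0.02822, 0.04324×(-3.14091)=-0.13582, 0.07027×(-2.65541)=-0.18660, 0.08108×(-2.51231)=-0.20370, 0.74595×(-0.29310)=-0.21864, 0.05405×(-2.91777)=-0.15772.
Sum = -0.93069, so H' = 0.931.

0.931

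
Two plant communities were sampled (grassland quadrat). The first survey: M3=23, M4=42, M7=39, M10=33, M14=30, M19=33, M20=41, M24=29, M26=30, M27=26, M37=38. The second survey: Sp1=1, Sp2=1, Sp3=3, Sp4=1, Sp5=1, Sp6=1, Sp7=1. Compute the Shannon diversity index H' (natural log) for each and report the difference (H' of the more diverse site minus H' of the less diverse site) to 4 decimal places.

0.5506

The first survey: N=364, proportions 0.063187, 0.115385, 0.107143, 0.090659, 0.082418, 0.090659, 0.112637, 0.07967, 0.082418, 0.071429, 0.104396, giving H' = 2.381589 (working shown to 6 dp, full precision carried).
The second survey: N=9, proportions 0.111111, 0.111111, 0.333333, 0.111111, 0.111111, 0.111111, 0.111111, giving H' = 1.831020.
Difference = |2.381589 − 1.831020| = 0.550569, i.e. 0.5506 to 4 decimal places.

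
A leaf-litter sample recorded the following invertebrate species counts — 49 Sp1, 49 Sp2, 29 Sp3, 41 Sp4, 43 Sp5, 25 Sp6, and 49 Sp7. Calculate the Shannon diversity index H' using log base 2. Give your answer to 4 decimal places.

Total N = 49+49+29+41+43+25+49 = 285, so the proportions are 0.17193, 0.17193, 0.101754, 0.14386, 0.150877, 0.087719, 0.17193 (working shown to 6 dp, full precision carried).
Each pᵢ log₂ pᵢ term: 0.17193×(-2.540108)=-0.436720, 0.17193×(-2.540108)=-0.436720, 0.101754×(-3.296837)=-0.335468, 0.14386×(-2.797266)=-0.402414, 0.150877×(-2.728553)=-0.411676, 0.087719×(-3.510962)=-0.307979, 0.17193×(-2.540108)=-0.436720.
Sum = -2.767698, so H' = 2.7677.

2.7677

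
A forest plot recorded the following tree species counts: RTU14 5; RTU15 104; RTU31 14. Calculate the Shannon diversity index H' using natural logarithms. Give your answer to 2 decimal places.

0.52

Total N = 5+104+14 = 123, so the proportions are 0.0407, 0.8455, 0.1138 (working shown to 4 dp, full precision carried).
Each pᵢ ln pᵢ term: 0.0407×(-3.2027)=-0.1302, 0.8455×(-0.1678)=-0.1419, 0.1138×(-2.1731)=-0.2473.
Sum = -0.5194, so H' = 0.52.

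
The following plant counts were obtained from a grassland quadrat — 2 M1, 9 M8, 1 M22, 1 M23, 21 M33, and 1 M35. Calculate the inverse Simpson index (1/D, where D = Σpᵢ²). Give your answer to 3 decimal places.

Total N = 2+9+1+1+21+1 = 35, so the proportions are 0.057143, 0.257143, 0.028571, 0.028571, 0.6, 0.028571 (working shown to 6 dp, full precision carried).
D = 0.057143² + 0.257143² + 0.028571² + 0.028571² + 0.6² + 0.028571² = 0.003265 + 0.066122 + 0.000816 + 0.000816 + 0.360000 + 0.000816 = 0.431837.
So 1/D = 2.31569, i.e. 2.316 to 3 decimal places.

2.316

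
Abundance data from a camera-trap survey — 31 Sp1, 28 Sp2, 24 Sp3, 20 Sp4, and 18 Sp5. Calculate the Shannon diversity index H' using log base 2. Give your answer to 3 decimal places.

2.293

Total N = 31+28+24+20+18 = 121, so the proportions are 0.2562, 0.2314, 0.19835, 0.16529, 0.14876 (working shown to 5 dp, full precision carried).
Each pᵢ log₂ pᵢ term: 0.2562×(-1.96467)=-0.50334, 0.2314×(-2.11151)=-0.48861, 0.19835×(-2.33390)=-0.46292, 0.16529×(-2.59694)=-0.42925, 0.14876×(-2.74894)=-0.40893.
Sum = -2.29306, so H' = 2.293.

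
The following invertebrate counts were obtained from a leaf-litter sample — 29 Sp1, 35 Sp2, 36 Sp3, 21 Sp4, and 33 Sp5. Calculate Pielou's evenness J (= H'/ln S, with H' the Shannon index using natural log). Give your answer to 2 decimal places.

Total N = 29+35+36+21+33 = 154, so the proportions are 0.1883, 0.2273, 0.2338, 0.1364, 0.2143 (working shown to 4 dp, full precision carried).
H' = −Σ pᵢ ln pᵢ = −((-0.3144) + (-0.3367) + (-0.3398) + (-0.2717) + (-0.3301)) = 1.5927.
With S = 5 species, ln S = 1.6094, so J = 1.5927/1.6094 = 0.9896, i.e. 0.99 to 2 decimal places.

0.99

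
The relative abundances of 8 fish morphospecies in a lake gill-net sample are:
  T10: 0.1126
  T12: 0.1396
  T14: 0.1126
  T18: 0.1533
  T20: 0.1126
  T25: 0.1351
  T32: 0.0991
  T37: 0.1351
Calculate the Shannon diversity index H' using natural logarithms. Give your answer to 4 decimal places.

Each pᵢ ln pᵢ term (working shown to 6 dp, full precision carried): 0.1126×(-2.183914)=-0.245909, 0.1396×(-1.968974)=-0.274869, 0.1126×(-2.183914)=-0.245909, 0.1533×(-1.875358)=-0.287492, 0.1126×(-2.183914)=-0.245909, 0.1351×(-2.001740)=-0.270435, 0.0991×(-2.311626)=-0.229082, 0.1351×(-2.001740)=-0.270435.
Sum = -2.070040, so H' = 2.0700.

2.0700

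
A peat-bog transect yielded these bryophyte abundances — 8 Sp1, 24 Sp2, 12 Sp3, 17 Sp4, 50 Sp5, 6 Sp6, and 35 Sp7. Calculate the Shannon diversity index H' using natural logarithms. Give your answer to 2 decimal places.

1.72

Total N = 8+24+12+17+50+6+35 = 152, so the proportions are 0.0526, 0.1579, 0.0789, 0.1118, 0.3289, 0.0395, 0.2303 (working shown to 4 dp, full precision carried).
Each pᵢ ln pᵢ term: 0.0526×(-2.9444)=-0.1550, 0.1579×(-1.8458)=-0.2914, 0.0789×(-2.5390)=-0.2004, 0.1118×(-2.1907)=-0.2450, 0.3289×(-1.1119)=-0.3657, 0.0395×(-3.2321)=-0.1276, 0.2303×(-1.4685)=-0.3381.
Sum = -1.7233, so H' = 1.72.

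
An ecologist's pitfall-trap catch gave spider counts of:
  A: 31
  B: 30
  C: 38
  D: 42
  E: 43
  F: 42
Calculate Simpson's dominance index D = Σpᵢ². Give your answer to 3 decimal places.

Total N = 31+30+38+42+43+42 = 226, so the proportions are 0.13717, 0.13274, 0.16814, 0.18584, 0.19027, 0.18584 (working shown to 5 dp, full precision carried).
D = 0.13717² + 0.13274² + 0.16814² + 0.18584² + 0.19027² + 0.18584² = 0.01882 + 0.01762 + 0.02827 + 0.03454 + 0.03620 + 0.03454 = 0.16998.
To 3 decimal places, D = 0.170.

0.170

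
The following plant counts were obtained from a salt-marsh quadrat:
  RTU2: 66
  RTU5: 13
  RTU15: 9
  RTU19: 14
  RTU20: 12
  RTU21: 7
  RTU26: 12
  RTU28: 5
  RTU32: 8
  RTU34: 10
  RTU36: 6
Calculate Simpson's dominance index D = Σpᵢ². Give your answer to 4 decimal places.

0.2044

Total N = 66+13+9+14+12+7+12+5+8+10+6 = 162, so the proportions are 0.407407, 0.080247, 0.055556, 0.08642, 0.074074, 0.04321, 0.074074, 0.030864, 0.049383, 0.061728, 0.037037 (working shown to 6 dp, full precision carried).
D = 0.407407² + 0.080247² + 0.055556² + 0.08642² + 0.074074² + 0.04321² + 0.074074² + 0.030864² + 0.049383² + 0.061728² + 0.037037² = 0.165981 + 0.006440 + 0.003086 + 0.007468 + 0.005487 + 0.001867 + 0.005487 + 0.000953 + 0.002439 + 0.003810 + 0.001372 = 0.204390.
To 4 decimal places, D = 0.2044.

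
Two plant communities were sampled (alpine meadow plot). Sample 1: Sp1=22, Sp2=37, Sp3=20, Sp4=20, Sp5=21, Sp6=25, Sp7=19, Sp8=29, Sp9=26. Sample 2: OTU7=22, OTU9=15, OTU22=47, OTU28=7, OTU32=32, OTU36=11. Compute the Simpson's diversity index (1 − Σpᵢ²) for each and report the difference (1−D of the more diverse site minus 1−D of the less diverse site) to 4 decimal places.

Sample 1: N=219, proportions 0.100457, 0.16895, 0.091324, 0.091324, 0.09589, 0.114155, 0.086758, 0.13242, 0.118721, giving 1−D = 0.883301 (working shown to 6 dp, full precision carried).
Sample 2: N=134, proportions 0.164179, 0.11194, 0.350746, 0.052239, 0.238806, 0.08209, giving 1−D = 0.770996.
Difference = |0.883301 − 0.770996| = 0.112305, i.e. 0.1123 to 4 decimal places.

0.1123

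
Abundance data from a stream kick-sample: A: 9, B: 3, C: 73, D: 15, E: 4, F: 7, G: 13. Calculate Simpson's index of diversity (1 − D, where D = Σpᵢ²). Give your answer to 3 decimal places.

Total N = 9+3+73+15+4+7+13 = 124, so the proportions are 0.07258, 0.02419, 0.58871, 0.12097, 0.03226, 0.05645, 0.10484 (working shown to 5 dp, full precision carried).
D = 0.07258² + 0.02419² + 0.58871² + 0.12097² + 0.03226² + 0.05645² + 0.10484² = 0.00527 + 0.00059 + 0.34658 + 0.01463 + 0.00104 + 0.00319 + 0.01099 = 0.38228.
So 1 − D = 0.61772, i.e. 0.618 to 3 decimal places.

0.618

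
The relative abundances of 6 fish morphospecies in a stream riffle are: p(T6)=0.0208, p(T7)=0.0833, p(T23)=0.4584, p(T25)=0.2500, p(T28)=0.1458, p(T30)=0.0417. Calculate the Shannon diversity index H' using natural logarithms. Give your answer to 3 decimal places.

Each pᵢ ln pᵢ term (working shown to 5 dp, full precision carried): 0.0208×(-3.87280)=-0.08055, 0.0833×(-2.48531)=-0.20703, 0.4584×(-0.78001)=-0.35756, 0.25×(-1.38629)=-0.34657, 0.1458×(-1.92552)=-0.28074, 0.0417×(-3.17725)=-0.13249.
Sum = -1.40494, so H' = 1.405.

1.405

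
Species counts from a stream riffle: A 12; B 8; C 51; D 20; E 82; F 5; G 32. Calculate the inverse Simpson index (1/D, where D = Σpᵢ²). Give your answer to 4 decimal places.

4.0157

Total N = 12+8+51+20+82+5+32 = 210, so the proportions are 0.05714286, 0.03809524, 0.24285714, 0.0952381, 0.39047619, 0.02380952, 0.15238095 (working shown to 8 dp, full precision carried).
D = 0.05714286² + 0.03809524² + 0.24285714² + 0.0952381² + 0.39047619² + 0.02380952² + 0.15238095² = 0.00326531 + 0.00145125 + 0.05897959 + 0.00907029 + 0.15247166 + 0.00056689 + 0.02321995 = 0.24902494.
So 1/D = 4.015662, i.e. 4.0157 to 4 decimal places.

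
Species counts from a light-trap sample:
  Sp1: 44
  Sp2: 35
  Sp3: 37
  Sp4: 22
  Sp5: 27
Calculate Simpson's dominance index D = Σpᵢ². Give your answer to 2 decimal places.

Total N = 44+35+37+22+27 = 165, so the proportions are 0.2667, 0.2121, 0.2242, 0.1333, 0.1636 (working shown to 4 dp, full precision carried).
D = 0.2667² + 0.2121² + 0.2242² + 0.1333² + 0.1636² = 0.0711 + 0.0450 + 0.0503 + 0.0178 + 0.0268 = 0.2109.
To 2 decimal places, D = 0.21.

0.21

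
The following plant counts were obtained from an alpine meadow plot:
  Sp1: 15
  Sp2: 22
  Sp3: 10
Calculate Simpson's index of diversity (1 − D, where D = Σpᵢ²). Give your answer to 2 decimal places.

Total N = 15+22+10 = 47, so the proportions are 0.3191, 0.4681, 0.2128 (working shown to 4 dp, full precision carried).
D = 0.3191² + 0.4681² + 0.2128² = 0.1019 + 0.2191 + 0.0453 = 0.3662.
So 1 − D = 0.6338, i.e. 0.63 to 2 decimal places.

0.63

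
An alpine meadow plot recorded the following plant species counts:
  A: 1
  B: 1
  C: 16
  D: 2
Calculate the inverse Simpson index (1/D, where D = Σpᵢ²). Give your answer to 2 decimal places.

1.53

Total N = 1+1+16+2 = 20, so the proportions are 0.05, 0.05, 0.8, 0.1 (working shown to 5 dp, full precision carried).
D = 0.05² + 0.05² + 0.8² + 0.1² = 0.00250 + 0.00250 + 0.64000 + 0.01000 = 0.65500.
So 1/D = 1.5267, i.e. 1.53 to 2 decimal places.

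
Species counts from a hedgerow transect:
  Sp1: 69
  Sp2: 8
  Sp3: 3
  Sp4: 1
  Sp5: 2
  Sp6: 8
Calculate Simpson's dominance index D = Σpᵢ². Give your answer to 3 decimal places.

Total N = 69+8+3+1+2+8 = 91, so the proportions are 0.75824, 0.08791, 0.03297, 0.01099, 0.02198, 0.08791 (working shown to 5 dp, full precision carried).
D = 0.75824² + 0.08791² + 0.03297² + 0.01099² + 0.02198² + 0.08791² = 0.57493 + 0.00773 + 0.00109 + 0.00012 + 0.00048 + 0.00773 = 0.59208.
To 3 decimal places, D = 0.592.

0.592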